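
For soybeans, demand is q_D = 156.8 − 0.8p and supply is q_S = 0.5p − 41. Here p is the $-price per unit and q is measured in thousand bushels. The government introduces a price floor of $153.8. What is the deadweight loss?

In inverse form: demand p = 196 − 1.25q, supply p = 82 + 2q.
Competitive equilibrium: 196 − 1.25q = 82 + 2q → q* = 35.0769, p* = 152.1538.
At the floor p = 153.8, quantity demanded = (196 − 153.8)/1.25 = 33.76.
Sellers' marginal cost at q' = 33.76: 82 + 2·33.76 = 149.52.
Δq = 35.0769 − 33.76 = 1.3169; wedge = 153.8 − 149.52 = 4.28.
Deadweight loss = ½ × 1.3169 × 4.28 = $2.82 thousand.

$2.82 thousand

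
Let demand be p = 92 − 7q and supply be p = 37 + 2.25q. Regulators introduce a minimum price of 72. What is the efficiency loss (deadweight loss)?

44.13

Competitive equilibrium: 92 − 7q = 37 + 2.25q → q* = 5.9459, p* = 50.3784.
At the floor p = 72, quantity demanded = (92 − 72)/7 = 2.8571.
Sellers' marginal cost at q' = 2.8571: 37 + 2.25·2.8571 = 43.4285.
Δq = 5.9459 − 2.8571 = 3.0888; wedge = 72 − 43.4285 = 28.5715.
Welfare loss = ½ × 3.0888 × 28.5715 = 44.13.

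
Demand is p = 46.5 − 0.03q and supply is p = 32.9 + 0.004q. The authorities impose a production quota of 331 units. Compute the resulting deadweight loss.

Competitive equilibrium: 46.5 − 0.03q = 32.9 + 0.004q → q* = 400, p* = 34.5.
At q = 331: demand price = 46.5 − 0.03·331 = 36.57; supply price = 32.9 + 0.004·331 = 34.224.
Δq = 400 − 331 = 69; wedge = 36.57 − 34.224 = 2.346.
The triangle = ½ × 69 × 2.346 = 80.937.

80.937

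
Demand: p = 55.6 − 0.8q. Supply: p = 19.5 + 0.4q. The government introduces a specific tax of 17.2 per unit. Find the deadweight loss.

123.27

Competitive equilibrium: 55.6 − 0.8q = 19.5 + 0.4q → q* = 30.0833, p* = 31.5333.
With the tax, the buyer price exceeds the seller price by 17.2: (55.6 − 0.8q) − (19.5 + 0.4q) = 17.2 → q' = 15.75.
Δq = 30.0833 − 15.75 = 14.3333; the wedge equals the tax, 17.2.
Welfare loss = ½ × 14.3333 × 17.2 = 123.27.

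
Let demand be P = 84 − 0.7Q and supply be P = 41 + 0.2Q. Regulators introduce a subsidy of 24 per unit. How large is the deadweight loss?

Competitive equilibrium: 84 − 0.7Q = 41 + 0.2Q → Q* = 47.7778, P* = 50.5556.
The subsidy lowers effective supply by 24: P = 17 + 0.2Q.
New quantity: 84 − 0.7Q = 17 + 0.2Q → Q' = 74.4444.
Overproduction ΔQ = 74.4444 − 47.7778 = 26.6666; wedge = subsidy = 24.
The triangle = ½ × 26.6666 × 24 = 320.

320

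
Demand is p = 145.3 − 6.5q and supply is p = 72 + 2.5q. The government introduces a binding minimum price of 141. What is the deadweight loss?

Competitive equilibrium: 145.3 − 6.5q = 72 + 2.5q → q* = 8.1444, p* = 92.3611.
At the floor p = 141, quantity demanded = (145.3 − 141)/6.5 = 0.6615.
Sellers' marginal cost at q' = 0.6615: 72 + 2.5·0.6615 = 73.6538.
Δq = 8.1444 − 0.6615 = 7.4829; wedge = 141 − 73.6538 = 67.3462.
Deadweight loss = ½ × 7.4829 × 67.3462 = 251.97.

251.97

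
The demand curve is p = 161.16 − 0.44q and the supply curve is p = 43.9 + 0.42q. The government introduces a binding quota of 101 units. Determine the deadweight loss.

Competitive equilibrium: 161.16 − 0.44q = 43.9 + 0.42q → q* = 136.3488, p* = 101.1665.
At q = 101: demand price = 161.16 − 0.44·101 = 116.72; supply price = 43.9 + 0.42·101 = 86.32.
Δq = 136.3488 − 101 = 35.3488; wedge = 116.72 − 86.32 = 30.4.
Welfare loss = ½ × 35.3488 × 30.4 = 537.30.

537.30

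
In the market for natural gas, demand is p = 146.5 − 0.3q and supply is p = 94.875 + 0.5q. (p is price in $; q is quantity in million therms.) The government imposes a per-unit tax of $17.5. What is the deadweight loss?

$191.41 million

Competitive equilibrium: 146.5 − 0.3q = 94.875 + 0.5q → q* = 64.5313, p* = 127.1406.
With the tax, the buyer price exceeds the seller price by 17.5: (146.5 − 0.3q) − (94.875 + 0.5q) = 17.5 → q' = 42.6563.
Δq = 64.5313 − 42.6563 = 21.875; the wedge equals the tax, 17.5.
DWL = ½ × 21.875 × 17.5 = $191.41 million.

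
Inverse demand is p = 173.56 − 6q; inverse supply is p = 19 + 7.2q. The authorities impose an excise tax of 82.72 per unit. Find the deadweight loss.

Competitive equilibrium: 173.56 − 6q = 19 + 7.2q → q* = 11.7091, p* = 103.3055.
With the tax, the buyer price exceeds the seller price by 82.72: (173.56 − 6q) − (19 + 7.2q) = 82.72 → q' = 5.4424.
Δq = 11.7091 − 5.4424 = 6.2667; the wedge equals the tax, 82.72.
DWL = ½ × 6.2667 × 82.72 = 259.19.

259.19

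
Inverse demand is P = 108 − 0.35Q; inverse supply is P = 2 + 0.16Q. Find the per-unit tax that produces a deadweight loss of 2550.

51

Competitive equilibrium: 108 − 0.35Q = 2 + 0.16Q → Q* = 207.8431, P* = 35.2549.
A tax t gives ΔQ = t/0.51 and wedge t, so DWL = t²/1.02.
t²/1.02 = 2550 → t² = 2601 → t = 51.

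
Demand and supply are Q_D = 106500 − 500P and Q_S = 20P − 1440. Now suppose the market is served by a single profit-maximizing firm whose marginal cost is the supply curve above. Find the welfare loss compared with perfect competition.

262.23

In inverse form: demand P = 213 − 0.002Q, supply P = 72 + 0.05Q.
Competitive equilibrium: 213 − 0.002Q = 72 + 0.05Q → Q* = 2711.5385, P* = 207.5769.
Marginal revenue: MR = 213 − 0.004Q. Set MR = MC: 213 − 0.004Q = 72 + 0.05Q → Q_m = 2611.1111.
Price P_m = 213 − 0.002·2611.1111 = 207.7778; MC(Q_m) = 72 + 0.05·2611.1111 = 202.5556.
Competitive Q* = 2711.5385, so ΔQ = 100.4274; wedge = 207.7778 − 202.5556 = 5.2222.
Deadweight loss = ½ × 100.4274 × 5.2222 = 262.23.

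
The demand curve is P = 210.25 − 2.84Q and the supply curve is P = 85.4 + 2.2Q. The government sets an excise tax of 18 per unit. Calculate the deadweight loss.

Competitive equilibrium: 210.25 − 2.84Q = 85.4 + 2.2Q → Q* = 24.7718, P* = 139.898.
With the tax, the buyer price exceeds the seller price by 18: (210.25 − 2.84Q) − (85.4 + 2.2Q) = 18 → Q' = 21.2004.
ΔQ = 24.7718 − 21.2004 = 3.5714; the wedge equals the tax, 18.
The triangle = ½ × 3.5714 × 18 = 32.14.

32.14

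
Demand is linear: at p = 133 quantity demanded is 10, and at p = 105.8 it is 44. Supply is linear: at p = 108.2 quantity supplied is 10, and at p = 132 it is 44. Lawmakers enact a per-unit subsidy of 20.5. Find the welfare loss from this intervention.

140.08

Demand slope = (105.8 − 133)/(44 − 10) = −0.8, so p = 141 − 0.8q.
Supply slope = (132 − 108.2)/(44 − 10) = 0.7, so p = 101.2 + 0.7q.
Competitive equilibrium: 141 − 0.8q = 101.2 + 0.7q → q* = 26.5333, p* = 119.7733.
The subsidy lowers effective supply by 20.5: p = 80.7 + 0.7q.
New quantity: 141 − 0.8q = 80.7 + 0.7q → q' = 40.2.
Overproduction Δq = 40.2 − 26.5333 = 13.6667; wedge = subsidy = 20.5.
The triangle = ½ × 13.6667 × 20.5 = 140.08.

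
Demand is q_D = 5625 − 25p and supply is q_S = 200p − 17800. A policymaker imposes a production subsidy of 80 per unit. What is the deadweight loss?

In inverse form: demand p = 225 − 0.04q, supply p = 89 + 0.005q.
Competitive equilibrium: 225 − 0.04q = 89 + 0.005q → q* = 3022.2222, p* = 104.1111.
The subsidy lowers effective supply by 80: p = 9 + 0.005q.
New quantity: 225 − 0.04q = 9 + 0.005q → q' = 4800.
Overproduction Δq = 4800 − 3022.2222 = 1777.7778; wedge = subsidy = 80.
The triangle = ½ × 1777.7778 × 80 = 71111.11.

71111.11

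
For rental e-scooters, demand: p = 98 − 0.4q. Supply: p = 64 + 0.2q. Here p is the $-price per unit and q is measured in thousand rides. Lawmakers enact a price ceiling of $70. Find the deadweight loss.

$213.33 thousand

Competitive equilibrium: 98 − 0.4q = 64 + 0.2q → q* = 56.6667, p* = 75.3333.
At the ceiling p = 70, quantity supplied = (70 − 64)/0.2 = 30.
Willingness to pay at q' = 30: 98 − 0.4·30 = 86.
Δq = 56.6667 − 30 = 26.6667; wedge = 86 − 70 = 16.
Welfare loss = ½ × 26.6667 × 16 = $213.33 thousand.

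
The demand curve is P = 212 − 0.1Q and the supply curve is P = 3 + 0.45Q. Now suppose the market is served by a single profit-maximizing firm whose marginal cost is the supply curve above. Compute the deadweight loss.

Competitive equilibrium: 212 − 0.1Q = 3 + 0.45Q → Q* = 380, P* = 174.
Marginal revenue: MR = 212 − 0.2Q. Set MR = MC: 212 − 0.2Q = 3 + 0.45Q → Q_m = 321.5385.
Price P_m = 212 − 0.1·321.5385 = 179.8462; MC(Q_m) = 3 + 0.45·321.5385 = 147.6923.
Competitive Q* = 380, so ΔQ = 58.4615; wedge = 179.8462 − 147.6923 = 32.1539.
Welfare loss = ½ × 58.4615 × 32.1539 = 939.88.

939.88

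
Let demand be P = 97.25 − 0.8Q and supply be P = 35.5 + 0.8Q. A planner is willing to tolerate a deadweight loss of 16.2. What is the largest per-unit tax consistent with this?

Competitive equilibrium: 97.25 − 0.8Q = 35.5 + 0.8Q → Q* = 38.5938, P* = 66.375.
A tax t gives ΔQ = t/1.6 and wedge t, so DWL = t²/3.2.
t²/3.2 = 16.2 → t² = 51.84 → t = 7.2.

7.2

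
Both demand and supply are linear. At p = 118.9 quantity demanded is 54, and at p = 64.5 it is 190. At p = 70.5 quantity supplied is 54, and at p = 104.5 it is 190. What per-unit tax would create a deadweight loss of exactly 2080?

52

Demand slope = (64.5 − 118.9)/(190 − 54) = −0.4, so p = 140.5 − 0.4q.
Supply slope = (104.5 − 70.5)/(190 − 54) = 0.25, so p = 57 + 0.25q.
Competitive equilibrium: 140.5 − 0.4q = 57 + 0.25q → q* = 128.4615, p* = 89.1154.
A tax t gives Δq = t/0.65 and wedge t, so DWL = t²/1.3.
t²/1.3 = 2080 → t² = 2704 → t = 52.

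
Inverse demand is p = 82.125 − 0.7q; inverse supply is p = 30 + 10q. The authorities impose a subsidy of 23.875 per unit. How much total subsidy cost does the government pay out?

169.58

Competitive equilibrium: 82.125 − 0.7q = 30 + 10q → q* = 4.8715, p* = 78.715.
The subsidy lowers effective supply by 23.875: p = 6.125 + 10q.
New quantity: 82.125 − 0.7q = 6.125 + 10q → q' = 7.1028.
Total subsidy cost = 23.875 × 7.1028 = 169.58.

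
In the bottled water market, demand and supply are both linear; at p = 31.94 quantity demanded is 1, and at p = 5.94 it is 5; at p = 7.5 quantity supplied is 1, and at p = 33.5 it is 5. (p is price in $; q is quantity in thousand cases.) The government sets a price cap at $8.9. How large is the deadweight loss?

Demand slope = (5.94 − 31.94)/(5 − 1) = −6.5, so p = 38.44 − 6.5q.
Supply slope = (33.5 − 7.5)/(5 − 1) = 6.5, so p = 1 + 6.5q.
Competitive equilibrium: 38.44 − 6.5q = 1 + 6.5q → q* = 2.88, p* = 19.72.
At the ceiling p = 8.9, quantity supplied = (8.9 − 1)/6.5 = 1.2154.
Willingness to pay at q' = 1.2154: 38.44 − 6.5·1.2154 = 30.5399.
Δq = 2.88 − 1.2154 = 1.6646; wedge = 30.5399 − 8.9 = 21.6399.
The triangle = ½ × 1.6646 × 21.6399 = $18.01 thousand.

$18.01 thousand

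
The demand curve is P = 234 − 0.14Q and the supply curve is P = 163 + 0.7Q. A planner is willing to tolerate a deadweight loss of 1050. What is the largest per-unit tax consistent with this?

42

Competitive equilibrium: 234 − 0.14Q = 163 + 0.7Q → Q* = 84.5238, P* = 222.1667.
A tax t gives ΔQ = t/0.84 and wedge t, so DWL = t²/1.68.
t²/1.68 = 1050 → t² = 1764 → t = 42.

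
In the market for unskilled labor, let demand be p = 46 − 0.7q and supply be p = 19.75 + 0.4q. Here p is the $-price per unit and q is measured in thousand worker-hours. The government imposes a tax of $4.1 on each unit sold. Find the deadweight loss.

Competitive equilibrium: 46 − 0.7q = 19.75 + 0.4q → q* = 23.8636, p* = 29.2955.
With the tax, the buyer price exceeds the seller price by 4.1: (46 − 0.7q) − (19.75 + 0.4q) = 4.1 → q' = 20.1364.
Δq = 23.8636 − 20.1364 = 3.7272; the wedge equals the tax, 4.1.
DWL = ½ × 3.7272 × 4.1 = $7.64 thousand.

$7.64 thousand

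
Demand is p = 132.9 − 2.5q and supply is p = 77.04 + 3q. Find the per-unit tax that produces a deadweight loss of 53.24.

24.2

Competitive equilibrium: 132.9 − 2.5q = 77.04 + 3q → q* = 10.1564, p* = 107.5091.
A tax t gives Δq = t/5.5 and wedge t, so DWL = t²/11.
t²/11 = 53.24 → t² = 585.64 → t = 24.2.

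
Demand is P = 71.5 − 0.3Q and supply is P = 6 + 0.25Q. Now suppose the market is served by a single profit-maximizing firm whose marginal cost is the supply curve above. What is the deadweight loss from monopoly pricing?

485.84

Competitive equilibrium: 71.5 − 0.3Q = 6 + 0.25Q → Q* = 119.0909, P* = 35.7727.
Marginal revenue: MR = 71.5 − 0.6Q. Set MR = MC: 71.5 − 0.6Q = 6 + 0.25Q → Q_m = 77.0588.
Price P_m = 71.5 − 0.3·77.0588 = 48.3824; MC(Q_m) = 6 + 0.25·77.0588 = 25.2647.
Competitive Q* = 119.0909, so ΔQ = 42.0321; wedge = 48.3824 − 25.2647 = 23.1177.
Deadweight loss = ½ × 42.0321 × 23.1177 = 485.84.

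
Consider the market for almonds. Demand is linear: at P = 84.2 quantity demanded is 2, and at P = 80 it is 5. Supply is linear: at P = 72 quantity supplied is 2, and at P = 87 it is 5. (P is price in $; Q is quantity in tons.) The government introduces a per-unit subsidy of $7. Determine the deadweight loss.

$3.83

Demand slope = (80 − 84.2)/(5 − 2) = −1.4, so P = 87 − 1.4Q.
Supply slope = (87 − 72)/(5 − 2) = 5, so P = 62 + 5Q.
Competitive equilibrium: 87 − 1.4Q = 62 + 5Q → Q* = 3.9063, P* = 81.5313.
The subsidy lowers effective supply by 7: P = 55 + 5Q.
New quantity: 87 − 1.4Q = 55 + 5Q → Q' = 5.
Overproduction ΔQ = 5 − 3.9063 = 1.0937; wedge = subsidy = 7.
The triangle = ½ × 1.0937 × 7 = $3.83.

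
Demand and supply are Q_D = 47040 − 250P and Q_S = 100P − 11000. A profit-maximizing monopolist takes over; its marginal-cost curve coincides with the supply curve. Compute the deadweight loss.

In inverse form: demand P = 188.16 − 0.004Q, supply P = 110 + 0.01Q.
Competitive equilibrium: 188.16 − 0.004Q = 110 + 0.01Q → Q* = 5582.8571, P* = 165.8286.
Marginal revenue: MR = 188.16 − 0.008Q. Set MR = MC: 188.16 − 0.008Q = 110 + 0.01Q → Q_m = 4342.2222.
Price P_m = 188.16 − 0.004·4342.2222 = 170.7911; MC(Q_m) = 110 + 0.01·4342.2222 = 153.4222.
Competitive Q* = 5582.8571, so ΔQ = 1240.6349; wedge = 170.7911 − 153.4222 = 17.3689.
Deadweight loss = ½ × 1240.6349 × 17.3689 = 10774.23.

10774.23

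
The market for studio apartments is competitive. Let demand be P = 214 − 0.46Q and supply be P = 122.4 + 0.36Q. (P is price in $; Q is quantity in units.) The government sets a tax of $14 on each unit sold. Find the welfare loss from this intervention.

$119.51

Competitive equilibrium: 214 − 0.46Q = 122.4 + 0.36Q → Q* = 111.7073, P* = 162.6146.
With the tax, the buyer price exceeds the seller price by 14: (214 − 0.46Q) − (122.4 + 0.36Q) = 14 → Q' = 94.6341.
ΔQ = 111.7073 − 94.6341 = 17.0732; the wedge equals the tax, 14.
DWL = ½ × 17.0732 × 14 = $119.51.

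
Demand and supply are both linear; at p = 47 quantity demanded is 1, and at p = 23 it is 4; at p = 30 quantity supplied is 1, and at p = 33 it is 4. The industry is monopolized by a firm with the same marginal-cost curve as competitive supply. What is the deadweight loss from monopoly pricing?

Demand slope = (23 − 47)/(4 − 1) = −8, so p = 55 − 8q.
Supply slope = (33 − 30)/(4 − 1) = 1, so p = 29 + q.
Competitive equilibrium: 55 − 8q = 29 + q → q* = 2.8889, p* = 31.8889.
Marginal revenue: MR = 55 − 16q. Set MR = MC: 55 − 16q = 29 + q → q_m = 1.5294.
Price p_m = 55 − 8·1.5294 = 42.7648; MC(q_m) = 29 + 1·1.5294 = 30.5294.
Competitive q* = 2.8889, so Δq = 1.3595; wedge = 42.7648 − 30.5294 = 12.2354.
DWL = ½ × 1.3595 × 12.2354 = 8.32.

8.32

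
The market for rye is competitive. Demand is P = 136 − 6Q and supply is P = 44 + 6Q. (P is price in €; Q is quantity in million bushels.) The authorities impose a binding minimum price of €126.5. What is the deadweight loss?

€222.04 million

Competitive equilibrium: 136 − 6Q = 44 + 6Q → Q* = 7.6667, P* = 90.
At the floor P = 126.5, quantity demanded = (136 − 126.5)/6 = 1.5833.
Sellers' marginal cost at Q' = 1.5833: 44 + 6·1.5833 = 53.4998.
ΔQ = 7.6667 − 1.5833 = 6.0834; wedge = 126.5 − 53.4998 = 73.0002.
DWL = ½ × 6.0834 × 73.0002 = €222.04 million.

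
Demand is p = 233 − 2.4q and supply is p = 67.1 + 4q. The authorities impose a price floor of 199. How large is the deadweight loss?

Competitive equilibrium: 233 − 2.4q = 67.1 + 4q → q* = 25.9219, p* = 170.7875.
At the floor p = 199, quantity demanded = (233 − 199)/2.4 = 14.1667.
Sellers' marginal cost at q' = 14.1667: 67.1 + 4·14.1667 = 123.7668.
Δq = 25.9219 − 14.1667 = 11.7552; wedge = 199 − 123.7668 = 75.2332.
Welfare loss = ½ × 11.7552 × 75.2332 = 442.19.

442.19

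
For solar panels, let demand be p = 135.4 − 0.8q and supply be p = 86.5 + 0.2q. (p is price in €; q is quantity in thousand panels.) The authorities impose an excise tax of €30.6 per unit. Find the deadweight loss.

€468.18 thousand

Competitive equilibrium: 135.4 − 0.8q = 86.5 + 0.2q → q* = 48.9, p* = 96.28.
With the tax, the buyer price exceeds the seller price by 30.6: (135.4 − 0.8q) − (86.5 + 0.2q) = 30.6 → q' = 18.3.
Δq = 48.9 − 18.3 = 30.6; the wedge equals the tax, 30.6.
Welfare loss = ½ × 30.6 × 30.6 = €468.18 thousand.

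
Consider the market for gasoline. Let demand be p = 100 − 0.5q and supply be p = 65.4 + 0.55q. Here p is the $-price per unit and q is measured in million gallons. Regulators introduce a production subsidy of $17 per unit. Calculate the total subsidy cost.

Competitive equilibrium: 100 − 0.5q = 65.4 + 0.55q → q* = 32.9524, p* = 83.5238.
The subsidy lowers effective supply by 17: p = 48.4 + 0.55q.
New quantity: 100 − 0.5q = 48.4 + 0.55q → q' = 49.1429.
Total subsidy cost = 17 × 49.1429 = $835.43 million.

$835.43 million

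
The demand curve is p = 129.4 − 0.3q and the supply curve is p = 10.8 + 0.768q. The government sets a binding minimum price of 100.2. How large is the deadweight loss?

Competitive equilibrium: 129.4 − 0.3q = 10.8 + 0.768q → q* = 111.0487, p* = 96.0854.
At the floor p = 100.2, quantity demanded = (129.4 − 100.2)/0.3 = 97.3333.
Sellers' marginal cost at q' = 97.3333: 10.8 + 0.768·97.3333 = 85.552.
Δq = 111.0487 − 97.3333 = 13.7154; wedge = 100.2 − 85.552 = 14.648.
Welfare loss = ½ × 13.7154 × 14.648 = 100.45.

100.45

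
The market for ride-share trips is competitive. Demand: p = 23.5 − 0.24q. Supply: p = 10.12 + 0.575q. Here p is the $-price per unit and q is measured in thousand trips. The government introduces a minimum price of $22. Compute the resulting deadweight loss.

Competitive equilibrium: 23.5 − 0.24q = 10.12 + 0.575q → q* = 16.4172, p* = 19.5599.
At the floor p = 22, quantity demanded = (23.5 − 22)/0.24 = 6.25.
Sellers' marginal cost at q' = 6.25: 10.12 + 0.575·6.25 = 13.7138.
Δq = 16.4172 − 6.25 = 10.1672; wedge = 22 − 13.7138 = 8.2862.
DWL = ½ × 10.1672 × 8.2862 = $42.12 thousand.

$42.12 thousand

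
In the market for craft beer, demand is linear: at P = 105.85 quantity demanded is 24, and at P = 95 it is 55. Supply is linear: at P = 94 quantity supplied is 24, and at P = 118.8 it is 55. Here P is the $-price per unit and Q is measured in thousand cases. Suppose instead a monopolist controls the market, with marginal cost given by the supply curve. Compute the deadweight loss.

$36.84 thousand

Demand slope = (95 − 105.85)/(55 − 24) = −0.35, so P = 114.25 − 0.35Q.
Supply slope = (118.8 − 94)/(55 − 24) = 0.8, so P = 74.8 + 0.8Q.
Competitive equilibrium: 114.25 − 0.35Q = 74.8 + 0.8Q → Q* = 34.3043, P* = 102.2435.
Marginal revenue: MR = 114.25 − 0.7Q. Set MR = MC: 114.25 − 0.7Q = 74.8 + 0.8Q → Q_m = 26.3.
Price P_m = 114.25 − 0.35·26.3 = 105.045; MC(Q_m) = 74.8 + 0.8·26.3 = 95.84.
Competitive Q* = 34.3043, so ΔQ = 8.0043; wedge = 105.045 − 95.84 = 9.205.
Deadweight loss = ½ × 8.0043 × 9.205 = $36.84 thousand.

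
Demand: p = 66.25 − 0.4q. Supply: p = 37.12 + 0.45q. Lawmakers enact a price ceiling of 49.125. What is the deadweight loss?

24.50

Competitive equilibrium: 66.25 − 0.4q = 37.12 + 0.45q → q* = 34.2706, p* = 52.5418.
At the ceiling p = 49.125, quantity supplied = (49.125 − 37.12)/0.45 = 26.6778.
Willingness to pay at q' = 26.6778: 66.25 − 0.4·26.6778 = 55.5789.
Δq = 34.2706 − 26.6778 = 7.5928; wedge = 55.5789 − 49.125 = 6.4539.
Welfare loss = ½ × 7.5928 × 6.4539 = 24.50.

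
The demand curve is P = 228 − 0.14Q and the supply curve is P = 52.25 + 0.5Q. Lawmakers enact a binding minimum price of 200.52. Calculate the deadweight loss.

1963.07

Competitive equilibrium: 228 − 0.14Q = 52.25 + 0.5Q → Q* = 274.6094, P* = 189.5547.
At the floor P = 200.52, quantity demanded = (228 − 200.52)/0.14 = 196.2857.
Sellers' marginal cost at Q' = 196.2857: 52.25 + 0.5·196.2857 = 150.3929.
ΔQ = 274.6094 − 196.2857 = 78.3237; wedge = 200.52 − 150.3929 = 50.1271.
The triangle = ½ × 78.3237 × 50.1271 = 1963.07.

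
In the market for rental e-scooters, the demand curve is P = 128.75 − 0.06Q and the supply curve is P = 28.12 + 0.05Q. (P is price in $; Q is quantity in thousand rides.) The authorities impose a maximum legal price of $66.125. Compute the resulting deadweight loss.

$1316.57 thousand

Competitive equilibrium: 128.75 − 0.06Q = 28.12 + 0.05Q → Q* = 914.8182, P* = 73.8609.
At the ceiling P = 66.125, quantity supplied = (66.125 − 28.12)/0.05 = 760.1.
Willingness to pay at Q' = 760.1: 128.75 − 0.06·760.1 = 83.144.
ΔQ = 914.8182 − 760.1 = 154.7182; wedge = 83.144 − 66.125 = 17.019.
DWL = ½ × 154.7182 × 17.019 = $1316.57 thousand.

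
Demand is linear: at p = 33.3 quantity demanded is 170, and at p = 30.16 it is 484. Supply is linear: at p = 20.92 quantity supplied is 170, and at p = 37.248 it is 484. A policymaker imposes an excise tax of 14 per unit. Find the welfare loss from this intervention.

1580.65

Demand slope = (30.16 − 33.3)/(484 − 170) = −0.01, so p = 35 − 0.01q.
Supply slope = (37.248 − 20.92)/(484 − 170) = 0.052, so p = 12.08 + 0.052q.
Competitive equilibrium: 35 − 0.01q = 12.08 + 0.052q → q* = 369.67742, p* = 31.30323.
With the tax, the buyer price exceeds the seller price by 14: (35 − 0.01q) − (12.08 + 0.052q) = 14 → q' = 143.87097.
Δq = 369.67742 − 143.87097 = 225.80645; the wedge equals the tax, 14.
The triangle = ½ × 225.80645 × 14 = 1580.65.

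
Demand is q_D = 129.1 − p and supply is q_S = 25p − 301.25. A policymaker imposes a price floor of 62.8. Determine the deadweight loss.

In inverse form: demand p = 129.1 − q, supply p = 12.05 + 0.04q.
Competitive equilibrium: 129.1 − q = 12.05 + 0.04q → q* = 112.5481, p* = 16.5519.
At the floor p = 62.8, quantity demanded = (129.1 − 62.8)/1 = 66.3.
Sellers' marginal cost at q' = 66.3: 12.05 + 0.04·66.3 = 14.702.
Δq = 112.5481 − 66.3 = 46.2481; wedge = 62.8 − 14.702 = 48.098.
The triangle = ½ × 46.2481 × 48.098 = 1112.22.

1112.22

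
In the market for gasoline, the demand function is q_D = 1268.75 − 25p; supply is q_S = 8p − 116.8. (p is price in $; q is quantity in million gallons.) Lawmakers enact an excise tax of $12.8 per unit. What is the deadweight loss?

$496.48 million

In inverse form: demand p = 50.75 − 0.04q, supply p = 14.6 + 0.125q.
Competitive equilibrium: 50.75 − 0.04q = 14.6 + 0.125q → q* = 219.0909, p* = 41.9864.
With the tax, the buyer price exceeds the seller price by 12.8: (50.75 − 0.04q) − (14.6 + 0.125q) = 12.8 → q' = 141.5152.
Δq = 219.0909 − 141.5152 = 77.5757; the wedge equals the tax, 12.8.
DWL = ½ × 77.5757 × 12.8 = $496.48 million.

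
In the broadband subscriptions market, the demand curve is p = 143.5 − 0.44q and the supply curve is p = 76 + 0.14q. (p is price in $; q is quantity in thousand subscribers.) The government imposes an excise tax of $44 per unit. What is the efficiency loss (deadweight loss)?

$1668.97 thousand

Competitive equilibrium: 143.5 − 0.44q = 76 + 0.14q → q* = 116.3793, p* = 92.2931.
With the tax, the buyer price exceeds the seller price by 44: (143.5 − 0.44q) − (76 + 0.14q) = 44 → q' = 40.5172.
Δq = 116.3793 − 40.5172 = 75.8621; the wedge equals the tax, 44.
Deadweight loss = ½ × 75.8621 × 44 = $1668.97 thousand.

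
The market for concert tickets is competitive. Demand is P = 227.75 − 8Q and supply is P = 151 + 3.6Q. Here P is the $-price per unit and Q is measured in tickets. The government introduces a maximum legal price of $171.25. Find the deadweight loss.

Competitive equilibrium: 227.75 − 8Q = 151 + 3.6Q → Q* = 6.6164, P* = 174.819.
At the ceiling P = 171.25, quantity supplied = (171.25 − 151)/3.6 = 5.625.
Willingness to pay at Q' = 5.625: 227.75 − 8·5.625 = 182.75.
ΔQ = 6.6164 − 5.625 = 0.9914; wedge = 182.75 − 171.25 = 11.5.
The triangle = ½ × 0.9914 × 11.5 = $5.70.

$5.70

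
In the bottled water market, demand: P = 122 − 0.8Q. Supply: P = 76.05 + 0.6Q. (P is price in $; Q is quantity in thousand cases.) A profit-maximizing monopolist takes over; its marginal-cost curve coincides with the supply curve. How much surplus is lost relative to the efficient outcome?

Competitive equilibrium: 122 − 0.8Q = 76.05 + 0.6Q → Q* = 32.8214, P* = 95.7429.
Marginal revenue: MR = 122 − 1.6Q. Set MR = MC: 122 − 1.6Q = 76.05 + 0.6Q → Q_m = 20.8864.
Price P_m = 122 − 0.8·20.8864 = 105.2909; MC(Q_m) = 76.05 + 0.6·20.8864 = 88.5818.
Competitive Q* = 32.8214, so ΔQ = 11.935; wedge = 105.2909 − 88.5818 = 16.7091.
DWL = ½ × 11.935 × 16.7091 = $99.71 thousand.

$99.71 thousand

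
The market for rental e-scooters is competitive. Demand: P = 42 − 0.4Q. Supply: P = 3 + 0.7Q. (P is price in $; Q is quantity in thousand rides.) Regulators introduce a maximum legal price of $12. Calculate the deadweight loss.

$280.85 thousand

Competitive equilibrium: 42 − 0.4Q = 3 + 0.7Q → Q* = 35.4545, P* = 27.8182.
At the ceiling P = 12, quantity supplied = (12 − 3)/0.7 = 12.8571.
Willingness to pay at Q' = 12.8571: 42 − 0.4·12.8571 = 36.8572.
ΔQ = 35.4545 − 12.8571 = 22.5974; wedge = 36.8572 − 12 = 24.8572.
The triangle = ½ × 22.5974 × 24.8572 = $280.85 thousand.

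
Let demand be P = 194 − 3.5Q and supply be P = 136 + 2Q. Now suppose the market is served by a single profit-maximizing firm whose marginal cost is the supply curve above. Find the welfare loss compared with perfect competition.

Competitive equilibrium: 194 − 3.5Q = 136 + 2Q → Q* = 10.5455, P* = 157.0909.
Marginal revenue: MR = 194 − 7Q. Set MR = MC: 194 − 7Q = 136 + 2Q → Q_m = 6.4444.
Price P_m = 194 − 3.5·6.4444 = 171.4446; MC(Q_m) = 136 + 2·6.4444 = 148.8888.
Competitive Q* = 10.5455, so ΔQ = 4.1011; wedge = 171.4446 − 148.8888 = 22.5558.
Deadweight loss = ½ × 4.1011 × 22.5558 = 46.25.

46.25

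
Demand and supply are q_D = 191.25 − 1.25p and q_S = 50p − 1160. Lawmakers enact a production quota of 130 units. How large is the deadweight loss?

In inverse form: demand p = 153 − 0.8q, supply p = 23.2 + 0.02q.
Competitive equilibrium: 153 − 0.8q = 23.2 + 0.02q → q* = 158.2927, p* = 26.3659.
At q = 130: demand price = 153 − 0.8·130 = 49; supply price = 23.2 + 0.02·130 = 25.8.
Δq = 158.2927 − 130 = 28.2927; wedge = 49 − 25.8 = 23.2.
DWL = ½ × 28.2927 × 23.2 = 328.20.

328.20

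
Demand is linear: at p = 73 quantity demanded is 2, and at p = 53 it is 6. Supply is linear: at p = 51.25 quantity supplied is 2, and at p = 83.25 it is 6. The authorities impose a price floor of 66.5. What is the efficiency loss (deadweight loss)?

Demand slope = (53 − 73)/(6 − 2) = −5, so p = 83 − 5q.
Supply slope = (83.25 − 51.25)/(6 − 2) = 8, so p = 35.25 + 8q.
Competitive equilibrium: 83 − 5q = 35.25 + 8q → q* = 3.6731, p* = 64.6346.
At the floor p = 66.5, quantity demanded = (83 − 66.5)/5 = 3.3.
Sellers' marginal cost at q' = 3.3: 35.25 + 8·3.3 = 61.65.
Δq = 3.6731 − 3.3 = 0.3731; wedge = 66.5 − 61.65 = 4.85.
DWL = ½ × 0.3731 × 4.85 = 0.90.

0.90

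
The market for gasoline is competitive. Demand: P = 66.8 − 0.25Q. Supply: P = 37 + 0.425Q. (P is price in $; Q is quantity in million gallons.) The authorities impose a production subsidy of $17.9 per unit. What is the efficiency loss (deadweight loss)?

Competitive equilibrium: 66.8 − 0.25Q = 37 + 0.425Q → Q* = 44.1481, P* = 55.763.
The subsidy lowers effective supply by 17.9: P = 19.1 + 0.425Q.
New quantity: 66.8 − 0.25Q = 19.1 + 0.425Q → Q' = 70.6667.
Overproduction ΔQ = 70.6667 − 44.1481 = 26.5186; wedge = subsidy = 17.9.
Deadweight loss = ½ × 26.5186 × 17.9 = $237.34 million.

$237.34 million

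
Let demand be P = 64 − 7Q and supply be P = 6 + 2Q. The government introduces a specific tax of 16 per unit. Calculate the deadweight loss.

14.22

Competitive equilibrium: 64 − 7Q = 6 + 2Q → Q* = 6.4444, P* = 18.8889.
With the tax, the buyer price exceeds the seller price by 16: (64 − 7Q) − (6 + 2Q) = 16 → Q' = 4.6667.
ΔQ = 6.4444 − 4.6667 = 1.7777; the wedge equals the tax, 16.
Deadweight loss = ½ × 1.7777 × 16 = 14.22.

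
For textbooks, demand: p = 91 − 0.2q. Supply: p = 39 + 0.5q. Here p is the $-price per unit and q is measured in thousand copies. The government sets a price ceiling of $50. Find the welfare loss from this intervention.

Competitive equilibrium: 91 − 0.2q = 39 + 0.5q → q* = 74.2857, p* = 76.1429.
At the ceiling p = 50, quantity supplied = (50 − 39)/0.5 = 22.
Willingness to pay at q' = 22: 91 − 0.2·22 = 86.6.
Δq = 74.2857 − 22 = 52.2857; wedge = 86.6 − 50 = 36.6.
DWL = ½ × 52.2857 × 36.6 = $956.83 thousand.

$956.83 thousand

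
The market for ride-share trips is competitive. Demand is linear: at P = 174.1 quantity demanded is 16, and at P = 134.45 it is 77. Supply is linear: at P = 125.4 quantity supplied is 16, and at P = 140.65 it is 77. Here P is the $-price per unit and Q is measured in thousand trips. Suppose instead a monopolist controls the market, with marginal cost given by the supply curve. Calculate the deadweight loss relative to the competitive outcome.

Demand slope = (134.45 − 174.1)/(77 − 16) = −0.65, so P = 184.5 − 0.65Q.
Supply slope = (140.65 − 125.4)/(77 − 16) = 0.25, so P = 121.4 + 0.25Q.
Competitive equilibrium: 184.5 − 0.65Q = 121.4 + 0.25Q → Q* = 70.1111, P* = 138.9278.
Marginal revenue: MR = 184.5 − 1.3Q. Set MR = MC: 184.5 − 1.3Q = 121.4 + 0.25Q → Q_m = 40.7097.
Price P_m = 184.5 − 0.65·40.7097 = 158.0387; MC(Q_m) = 121.4 + 0.25·40.7097 = 131.5774.
Competitive Q* = 70.1111, so ΔQ = 29.4014; wedge = 158.0387 − 131.5774 = 26.4613.
Welfare loss = ½ × 29.4014 × 26.4613 = $389 thousand.

$389 thousand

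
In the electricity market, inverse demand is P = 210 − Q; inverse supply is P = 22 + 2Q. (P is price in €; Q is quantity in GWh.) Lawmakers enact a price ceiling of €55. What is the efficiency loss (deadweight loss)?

€3197.04

Competitive equilibrium: 210 − Q = 22 + 2Q → Q* = 62.6667, P* = 147.3333.
At the ceiling P = 55, quantity supplied = (55 − 22)/2 = 16.5.
Willingness to pay at Q' = 16.5: 210 − 1·16.5 = 193.5.
ΔQ = 62.6667 − 16.5 = 46.1667; wedge = 193.5 − 55 = 138.5.
DWL = ½ × 46.1667 × 138.5 = €3197.04.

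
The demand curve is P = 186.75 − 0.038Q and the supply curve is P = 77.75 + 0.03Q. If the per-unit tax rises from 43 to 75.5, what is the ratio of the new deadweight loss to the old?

Competitive equilibrium: 186.75 − 0.038Q = 77.75 + 0.03Q → Q* = 1602.9412, P* = 125.8382.
For a per-unit tax t: ΔQ = t/0.068, so DWL = ½·t·(t/0.068) = t²/0.136.
At t = 43: DWL = 13595.588. At t = 75.5: DWL = 41913.603.
Ratio = (75.5/43)² = 3.083.

3.083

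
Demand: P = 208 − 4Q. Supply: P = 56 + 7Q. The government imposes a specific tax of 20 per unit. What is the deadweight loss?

Competitive equilibrium: 208 − 4Q = 56 + 7Q → Q* = 13.8182, P* = 152.7273.
With the tax, the buyer price exceeds the seller price by 20: (208 − 4Q) − (56 + 7Q) = 20 → Q' = 12.
ΔQ = 13.8182 − 12 = 1.8182; the wedge equals the tax, 20.
Welfare loss = ½ × 1.8182 × 20 = 18.18.

18.18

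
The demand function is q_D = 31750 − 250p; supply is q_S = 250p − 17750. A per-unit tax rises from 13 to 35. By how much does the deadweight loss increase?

In inverse form: demand p = 127 − 0.004q, supply p = 71 + 0.004q.
Competitive equilibrium: 127 − 0.004q = 71 + 0.004q → q* = 7000, p* = 99.
For a per-unit tax t: Δq = t/0.008, so DWL = ½·t·(t/0.008) = t²/0.016.
At t = 13: DWL = 10562.5. At t = 35: DWL = 76562.5.
Increase = 76562.5 − 10562.5 = 66000.

66000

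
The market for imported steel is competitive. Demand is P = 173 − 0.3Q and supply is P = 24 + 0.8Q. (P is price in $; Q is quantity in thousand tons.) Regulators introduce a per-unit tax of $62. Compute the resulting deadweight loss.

$1747.27 thousand

Competitive equilibrium: 173 − 0.3Q = 24 + 0.8Q → Q* = 135.4545, P* = 132.3636.
With the tax, the buyer price exceeds the seller price by 62: (173 − 0.3Q) − (24 + 0.8Q) = 62 → Q' = 79.0909.
ΔQ = 135.4545 − 79.0909 = 56.3636; the wedge equals the tax, 62.
DWL = ½ × 56.3636 × 62 = $1747.27 thousand.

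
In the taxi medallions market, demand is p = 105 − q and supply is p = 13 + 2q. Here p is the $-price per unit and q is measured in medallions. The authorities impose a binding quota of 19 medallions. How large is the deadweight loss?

Competitive equilibrium: 105 − q = 13 + 2q → q* = 30.6667, p* = 74.3333.
At q = 19: demand price = 105 − 1·19 = 86; supply price = 13 + 2·19 = 51.
Δq = 30.6667 − 19 = 11.6667; wedge = 86 − 51 = 35.
The triangle = ½ × 11.6667 × 35 = $204.17.

$204.17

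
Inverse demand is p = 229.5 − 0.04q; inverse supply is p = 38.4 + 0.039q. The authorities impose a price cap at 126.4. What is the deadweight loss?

1044.04

Competitive equilibrium: 229.5 − 0.04q = 38.4 + 0.039q → q* = 2418.9873, p* = 132.7405.
At the ceiling p = 126.4, quantity supplied = (126.4 − 38.4)/0.039 = 2256.4103.
Willingness to pay at q' = 2256.4103: 229.5 − 0.04·2256.4103 = 139.2436.
Δq = 2418.9873 − 2256.4103 = 162.577; wedge = 139.2436 − 126.4 = 12.8436.
Welfare loss = ½ × 162.577 × 12.8436 = 1044.04.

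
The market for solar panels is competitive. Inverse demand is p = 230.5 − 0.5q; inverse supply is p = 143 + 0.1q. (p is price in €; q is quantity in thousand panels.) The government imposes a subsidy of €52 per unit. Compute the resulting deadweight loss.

€2253.33 thousand

Competitive equilibrium: 230.5 − 0.5q = 143 + 0.1q → q* = 145.8333, p* = 157.5833.
The subsidy lowers effective supply by 52: p = 91 + 0.1q.
New quantity: 230.5 − 0.5q = 91 + 0.1q → q' = 232.5.
Overproduction Δq = 232.5 − 145.8333 = 86.6667; wedge = subsidy = 52.
The triangle = ½ × 86.6667 × 52 = €2253.33 thousand.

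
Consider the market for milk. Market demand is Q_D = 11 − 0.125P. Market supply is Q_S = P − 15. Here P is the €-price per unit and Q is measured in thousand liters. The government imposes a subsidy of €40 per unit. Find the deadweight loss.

€88.89 thousand

In inverse form: demand P = 88 − 8Q, supply P = 15 + Q.
Competitive equilibrium: 88 − 8Q = 15 + Q → Q* = 8.1111, P* = 23.1111.
The subsidy lowers effective supply by 40: P = Q − 25.
New quantity: 88 − 8Q = Q − 25 → Q' = 12.5556.
Overproduction ΔQ = 12.5556 − 8.1111 = 4.4445; wedge = subsidy = 40.
Welfare loss = ½ × 4.4445 × 40 = €88.89 thousand.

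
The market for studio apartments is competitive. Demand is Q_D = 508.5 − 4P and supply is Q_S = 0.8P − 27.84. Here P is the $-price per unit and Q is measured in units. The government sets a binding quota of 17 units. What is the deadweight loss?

In inverse form: demand P = 127.125 − 0.25Q, supply P = 34.8 + 1.25Q.
Competitive equilibrium: 127.125 − 0.25Q = 34.8 + 1.25Q → Q* = 61.55, P* = 111.7375.
At Q = 17: demand price = 127.125 − 0.25·17 = 122.875; supply price = 34.8 + 1.25·17 = 56.05.
ΔQ = 61.55 − 17 = 44.55; wedge = 122.875 − 56.05 = 66.825.
DWL = ½ × 44.55 × 66.825 = $1488.53.

$1488.53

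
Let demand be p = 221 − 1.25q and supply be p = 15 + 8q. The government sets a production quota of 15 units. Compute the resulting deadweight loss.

Competitive equilibrium: 221 − 1.25q = 15 + 8q → q* = 22.2703, p* = 193.1622.
At q = 15: demand price = 221 − 1.25·15 = 202.25; supply price = 15 + 8·15 = 135.
Δq = 22.2703 − 15 = 7.2703; wedge = 202.25 − 135 = 67.25.
DWL = ½ × 7.2703 × 67.25 = 244.46.

244.46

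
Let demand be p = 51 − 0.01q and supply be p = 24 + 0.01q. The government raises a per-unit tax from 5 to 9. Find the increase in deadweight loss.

Competitive equilibrium: 51 − 0.01q = 24 + 0.01q → q* = 1350, p* = 37.5.
For a per-unit tax t: Δq = t/0.02, so DWL = ½·t·(t/0.02) = t²/0.04.
At t = 5: DWL = 625. At t = 9: DWL = 2025.
Increase = 2025 − 625 = 1400.

1400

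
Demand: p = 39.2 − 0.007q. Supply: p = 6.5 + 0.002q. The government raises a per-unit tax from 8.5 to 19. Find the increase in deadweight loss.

Competitive equilibrium: 39.2 − 0.007q = 6.5 + 0.002q → q* = 3633.3333, p* = 13.7667.
For a per-unit tax t: Δq = t/0.009, so DWL = ½·t·(t/0.009) = t²/0.018.
At t = 8.5: DWL = 4013.889. At t = 19: DWL = 20055.556.
Increase = 20055.556 − 4013.889 = 16041.67.

16041.67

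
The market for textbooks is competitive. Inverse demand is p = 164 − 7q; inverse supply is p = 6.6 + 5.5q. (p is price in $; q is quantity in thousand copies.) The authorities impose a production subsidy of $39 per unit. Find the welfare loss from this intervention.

Competitive equilibrium: 164 − 7q = 6.6 + 5.5q → q* = 12.592, p* = 75.856.
The subsidy lowers effective supply by 39: p = 5.5q − 32.4.
New quantity: 164 − 7q = 5.5q − 32.4 → q' = 15.712.
Overproduction Δq = 15.712 − 12.592 = 3.12; wedge = subsidy = 39.
DWL = ½ × 3.12 × 39 = $60.84 thousand.

$60.84 thousand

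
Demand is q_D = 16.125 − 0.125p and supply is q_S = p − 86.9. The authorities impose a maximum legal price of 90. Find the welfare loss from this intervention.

In inverse form: demand p = 129 − 8q, supply p = 86.9 + q.
Competitive equilibrium: 129 − 8q = 86.9 + q → q* = 4.6778, p* = 91.5778.
At the ceiling p = 90, quantity supplied = (90 − 86.9)/1 = 3.1.
Willingness to pay at q' = 3.1: 129 − 8·3.1 = 104.2.
Δq = 4.6778 − 3.1 = 1.5778; wedge = 104.2 − 90 = 14.2.
Welfare loss = ½ × 1.5778 × 14.2 = 11.20.

11.20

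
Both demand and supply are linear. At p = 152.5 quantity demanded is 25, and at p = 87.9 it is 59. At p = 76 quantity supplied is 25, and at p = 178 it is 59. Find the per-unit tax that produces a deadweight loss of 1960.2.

138.6

Demand slope = (87.9 − 152.5)/(59 − 25) = −1.9, so p = 200 − 1.9q.
Supply slope = (178 − 76)/(59 − 25) = 3, so p = 1 + 3q.
Competitive equilibrium: 200 − 1.9q = 1 + 3q → q* = 40.6122, p* = 122.8367.
A tax t gives Δq = t/4.9 and wedge t, so DWL = t²/9.8.
t²/9.8 = 1960.2 → t² = 19209.96 → t = 138.6.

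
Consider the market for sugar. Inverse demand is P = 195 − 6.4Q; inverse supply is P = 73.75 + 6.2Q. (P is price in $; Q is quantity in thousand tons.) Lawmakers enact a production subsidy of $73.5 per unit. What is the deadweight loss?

$214.375 thousand

Competitive equilibrium: 195 − 6.4Q = 73.75 + 6.2Q → Q* = 9.62302, P* = 133.4127.
The subsidy lowers effective supply by 73.5: P = 0.25 + 6.2Q.
New quantity: 195 − 6.4Q = 0.25 + 6.2Q → Q' = 15.45635.
Overproduction ΔQ = 15.45635 − 9.62302 = 5.83333; wedge = subsidy = 73.5.
Welfare loss = ½ × 5.83333 × 73.5 = $214.375 thousand.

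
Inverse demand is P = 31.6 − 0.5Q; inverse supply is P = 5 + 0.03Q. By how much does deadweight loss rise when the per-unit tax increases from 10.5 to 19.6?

Competitive equilibrium: 31.6 − 0.5Q = 5 + 0.03Q → Q* = 50.1887, P* = 6.5057.
For a per-unit tax t: ΔQ = t/0.53, so DWL = ½·t·(t/0.53) = t²/1.06.
At t = 10.5: DWL = 104.009. At t = 19.6: DWL = 362.415.
Increase = 362.415 − 104.009 = 258.41.

258.41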